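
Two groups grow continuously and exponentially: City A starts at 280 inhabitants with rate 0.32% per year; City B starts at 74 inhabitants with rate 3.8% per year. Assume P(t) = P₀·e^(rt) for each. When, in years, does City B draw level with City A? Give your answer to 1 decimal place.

280·e^(0.0032t) = 74·e^(0.038t)
280/74 = e^((0.038 − 0.0032)t) → ln(3.78378) = 0.0348·t
t = 1.33072 / 0.0348

t ≈ 38.2 years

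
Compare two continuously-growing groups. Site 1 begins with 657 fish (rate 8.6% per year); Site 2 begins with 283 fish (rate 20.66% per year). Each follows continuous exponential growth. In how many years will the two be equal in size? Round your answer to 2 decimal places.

t ≈ 6.98 years

657·e^(0.086t) = 283·e^(0.2066t)
657/283 = e^((0.2066 − 0.086)t) → ln(2.32155) = 0.1206·t
t = 0.84224 / 0.1206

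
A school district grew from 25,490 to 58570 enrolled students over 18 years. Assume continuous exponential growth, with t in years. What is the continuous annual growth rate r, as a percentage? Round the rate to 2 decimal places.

58570 = 25490 · e^(r·18)
e^(18r) = 58570/25490 = 2.29776
r = ln(2.29776) / 18 = 0.83194 / 18

r ≈ 4.62% per year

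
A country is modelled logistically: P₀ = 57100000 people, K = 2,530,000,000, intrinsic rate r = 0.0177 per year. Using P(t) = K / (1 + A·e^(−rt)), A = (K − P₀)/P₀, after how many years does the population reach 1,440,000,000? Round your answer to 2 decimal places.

A = (2530000000 − 57100000)/57100000 = 43.30823
1440000000 = 2530000000/(1 + 43.30823·e^(−0.0177t)) → 1 + 43.30823·e^(−0.0177t) = 1.75694
e^(−0.0177t) = 0.017478 → t = ln(57.21454)/0.0177 = 4.04681/0.0177

t ≈ 228.63 years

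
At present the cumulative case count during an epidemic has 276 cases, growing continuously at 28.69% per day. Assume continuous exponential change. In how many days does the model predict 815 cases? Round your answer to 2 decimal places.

t ≈ 3.77 days

815 = 276 · e^(0.2869·t)
t = ln(815/276) / 0.2869 = ln(2.9529) / 0.2869 = 1.08279 / 0.2869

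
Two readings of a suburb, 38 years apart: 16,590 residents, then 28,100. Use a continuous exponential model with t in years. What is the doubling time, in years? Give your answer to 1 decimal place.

r = ln(28100/16590) / 38 = ln(1.69379) / 38 ≈ 0.013868 per year
doubling time = ln 2 / |r| = 0.69315 / 0.013868

doubling time ≈ 50.0 years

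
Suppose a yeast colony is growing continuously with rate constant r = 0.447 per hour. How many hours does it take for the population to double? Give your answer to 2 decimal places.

doubling time ≈ 1.55 hours

doubling time = ln(2) / |r| = 0.69315 / 0.447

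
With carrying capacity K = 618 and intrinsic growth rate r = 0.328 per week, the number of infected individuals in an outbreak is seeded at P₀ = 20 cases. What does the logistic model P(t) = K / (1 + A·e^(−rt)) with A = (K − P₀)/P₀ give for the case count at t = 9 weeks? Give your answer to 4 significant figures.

A = (618 − 20)/20 = 29.9
P(9) = 618 / (1 + 29.9·e^(−0.328·9)) = 618 / (1 + 29.9·0.052235)
= 618 / 2.56183 ≈ 241.23

≈ 241.2 cases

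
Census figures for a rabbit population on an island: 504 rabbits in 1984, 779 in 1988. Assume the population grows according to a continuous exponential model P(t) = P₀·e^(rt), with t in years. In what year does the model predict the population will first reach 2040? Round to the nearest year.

r = ln(779/504) / 4 = 0.43543/4 ≈ 0.108859 per year
t = ln(2040/504) / r = 1.39813/0.108859 ≈ 12.84 years after 1984

year 1997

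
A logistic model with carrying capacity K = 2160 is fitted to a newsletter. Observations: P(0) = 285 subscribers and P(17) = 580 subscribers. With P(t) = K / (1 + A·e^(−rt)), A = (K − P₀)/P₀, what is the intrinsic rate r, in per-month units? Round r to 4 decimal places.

r ≈ 0.0519 per month

A = (2160 − 285)/285 = 6.57895
580 = 2160/(1 + 6.57895·e^(−r·17)) → e^(−17r) = (3.72414 − 1)/6.57895 = 0.414069
r = −ln(0.414069)/17 = 0.88172/17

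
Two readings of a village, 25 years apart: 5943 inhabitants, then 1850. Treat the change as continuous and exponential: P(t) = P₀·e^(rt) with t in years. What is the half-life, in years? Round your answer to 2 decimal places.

r = ln(1850/5943) / 25 = ln(0.31129) / 25 ≈ -0.046681 per year
half-life = ln 2 / |r| = 0.69315 / 0.046681

half-life ≈ 14.85 years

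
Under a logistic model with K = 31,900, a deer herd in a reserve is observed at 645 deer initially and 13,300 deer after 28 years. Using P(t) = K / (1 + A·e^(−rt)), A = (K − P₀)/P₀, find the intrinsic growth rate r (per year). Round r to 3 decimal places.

A = (31900 − 645)/645 = 48.45736
13300 = 31900/(1 + 48.45736·e^(−r·28)) → e^(−28r) = (2.3985 − 1)/48.45736 = 0.02886
r = −ln(0.02886)/28 = 3.54529/28

r ≈ 0.127 per year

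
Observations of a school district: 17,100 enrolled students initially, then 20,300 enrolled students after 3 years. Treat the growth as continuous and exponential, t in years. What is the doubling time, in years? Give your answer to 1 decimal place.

r = ln(20300/17100) / 3 = ln(1.18713) / 3 ≈ 0.057181 per year
doubling time = ln 2 / |r| = 0.69315 / 0.057181

doubling time ≈ 12.1 years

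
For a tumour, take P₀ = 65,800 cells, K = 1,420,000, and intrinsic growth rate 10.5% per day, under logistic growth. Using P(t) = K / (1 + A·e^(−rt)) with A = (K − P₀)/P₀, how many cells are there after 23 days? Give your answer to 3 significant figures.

A = (1420000 − 65800)/65800 = 20.58055
P(23) = 1420000 / (1 + 20.58055·e^(−0.105·23)) = 1420000 / (1 + 20.58055·0.089367)
= 1420000 / 2.83923 ≈ 500135.82

≈ 500,000 cells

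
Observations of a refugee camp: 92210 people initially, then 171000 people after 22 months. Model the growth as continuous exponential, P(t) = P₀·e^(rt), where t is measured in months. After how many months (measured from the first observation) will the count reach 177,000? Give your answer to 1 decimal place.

r = ln(171000/92210) / 22 ≈ 0.028072 per month
t = ln(177000/92210) / r = 0.65208 / 0.028072 ≈ 23.228

t ≈ 23.2 months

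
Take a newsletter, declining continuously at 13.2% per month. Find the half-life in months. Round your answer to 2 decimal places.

half-life ≈ 5.25 months

half-life = ln(2) / |r| = 0.69315 / 0.132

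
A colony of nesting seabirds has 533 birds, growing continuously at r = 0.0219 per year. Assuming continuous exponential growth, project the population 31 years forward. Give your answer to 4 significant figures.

≈ 1,051 birds

P(31) = 533 · e^(0.0219·31) = 533 · e^(0.6789)
= 533 · 1.97171 ≈ 1050.92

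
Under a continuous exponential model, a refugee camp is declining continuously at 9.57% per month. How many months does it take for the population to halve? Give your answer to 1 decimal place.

half-life = ln(2) / |r| = 0.69315 / 0.0957

half-life ≈ 7.2 months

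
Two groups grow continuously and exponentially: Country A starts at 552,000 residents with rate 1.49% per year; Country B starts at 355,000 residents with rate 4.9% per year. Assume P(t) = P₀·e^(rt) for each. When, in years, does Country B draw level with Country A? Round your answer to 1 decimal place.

t ≈ 12.9 years

552000·e^(0.0149t) = 355000·e^(0.049t)
552000/355000 = e^((0.049 − 0.0149)t) → ln(1.55493) = 0.0341·t
t = 0.44143 / 0.0341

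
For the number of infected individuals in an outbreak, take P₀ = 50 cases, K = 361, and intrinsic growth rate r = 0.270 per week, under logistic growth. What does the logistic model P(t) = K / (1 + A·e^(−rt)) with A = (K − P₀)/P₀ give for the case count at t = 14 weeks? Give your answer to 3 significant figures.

≈ 316 cases

A = (361 − 50)/50 = 6.22
P(14) = 361 / (1 + 6.22·e^(−0.27·14)) = 361 / (1 + 6.22·0.022823)
= 361 / 1.14196 ≈ 316.12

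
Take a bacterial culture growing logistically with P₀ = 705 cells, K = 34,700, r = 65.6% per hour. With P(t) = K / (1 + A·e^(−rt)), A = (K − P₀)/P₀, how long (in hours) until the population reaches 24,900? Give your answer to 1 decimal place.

t ≈ 7.3 hours

A = (34700 − 705)/705 = 48.21986
24900 = 34700/(1 + 48.21986·e^(−0.656t)) → 1 + 48.21986·e^(−0.656t) = 1.39357
e^(−0.656t) = 0.008162 → t = ln(122.5178)/0.656 = 4.80826/0.656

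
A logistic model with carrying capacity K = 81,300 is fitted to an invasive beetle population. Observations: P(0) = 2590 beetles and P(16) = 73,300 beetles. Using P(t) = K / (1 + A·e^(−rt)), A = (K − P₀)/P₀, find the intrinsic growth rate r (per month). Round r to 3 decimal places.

r ≈ 0.352 per month

A = (81300 − 2590)/2590 = 30.38996
73300 = 81300/(1 + 30.38996·e^(−r·16)) → e^(−16r) = (1.10914 − 1)/30.38996 = 0.003591
r = −ln(0.003591)/16 = 5.62923/16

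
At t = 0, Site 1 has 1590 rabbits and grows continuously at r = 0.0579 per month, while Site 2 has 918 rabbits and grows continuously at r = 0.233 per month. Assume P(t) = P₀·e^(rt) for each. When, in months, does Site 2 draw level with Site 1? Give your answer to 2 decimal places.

t ≈ 3.14 months

1590·e^(0.0579t) = 918·e^(0.233t)
1590/918 = e^((0.233 − 0.0579)t) → ln(1.73203) = 0.1751·t
t = 0.54929 / 0.1751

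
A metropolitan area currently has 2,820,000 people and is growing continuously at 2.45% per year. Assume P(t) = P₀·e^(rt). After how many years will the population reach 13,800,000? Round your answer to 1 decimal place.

13800000 = 2820000 · e^(0.0245·t)
t = ln(13800000/2820000) / 0.0245 = ln(4.89362) / 0.0245 = 1.58793 / 0.0245

t ≈ 64.8 years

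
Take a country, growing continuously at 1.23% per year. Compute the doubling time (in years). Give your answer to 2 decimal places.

doubling time = ln(2) / |r| = 0.69315 / 0.0123

doubling time ≈ 56.35 years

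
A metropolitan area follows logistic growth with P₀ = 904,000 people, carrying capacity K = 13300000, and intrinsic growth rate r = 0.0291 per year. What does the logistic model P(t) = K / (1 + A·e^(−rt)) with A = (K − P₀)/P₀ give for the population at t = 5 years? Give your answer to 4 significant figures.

A = (13300000 − 904000)/904000 = 13.71239
P(5) = 13300000 / (1 + 13.71239·e^(−0.0291·5)) = 13300000 / (1 + 13.71239·0.86459)
= 13300000 / 12.85559 ≈ 1034569.14

≈ 1,035,000 people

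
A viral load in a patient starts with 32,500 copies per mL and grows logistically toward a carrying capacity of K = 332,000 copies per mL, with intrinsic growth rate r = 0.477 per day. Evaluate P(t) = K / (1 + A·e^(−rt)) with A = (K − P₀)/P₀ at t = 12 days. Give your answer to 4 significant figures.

A = (332000 − 32500)/32500 = 9.21538
P(12) = 332000 / (1 + 9.21538·e^(−0.477·12)) = 332000 / (1 + 9.21538·0.003267)
= 332000 / 1.0301 ≈ 322297.82

≈ 322,300 copies per mL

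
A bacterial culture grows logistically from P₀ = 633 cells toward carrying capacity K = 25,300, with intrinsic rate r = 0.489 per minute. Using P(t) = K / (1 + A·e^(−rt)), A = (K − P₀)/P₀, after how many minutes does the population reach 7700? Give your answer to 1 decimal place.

t ≈ 5.8 minutes

A = (25300 − 633)/633 = 38.9684
7700 = 25300/(1 + 38.9684·e^(−0.489t)) → 1 + 38.9684·e^(−0.489t) = 3.28571
e^(−0.489t) = 0.058656 → t = ln(17.04868)/0.489 = 2.83607/0.489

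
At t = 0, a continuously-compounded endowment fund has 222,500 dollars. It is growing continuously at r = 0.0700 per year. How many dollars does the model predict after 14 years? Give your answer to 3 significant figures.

P(14) = 222500 · e^(0.07·14) = 222500 · e^(0.98)
= 222500 · 2.66446 ≈ 592841.51

≈ 593,000 dollars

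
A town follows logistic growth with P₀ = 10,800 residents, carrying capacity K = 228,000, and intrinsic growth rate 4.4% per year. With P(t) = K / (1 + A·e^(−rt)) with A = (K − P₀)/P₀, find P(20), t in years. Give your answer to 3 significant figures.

≈ 24,400 residents

A = (228000 − 10800)/10800 = 20.11111
P(20) = 228000 / (1 + 20.11111·e^(−0.044·20)) = 228000 / (1 + 20.11111·0.414783)
= 228000 / 9.34175 ≈ 24406.57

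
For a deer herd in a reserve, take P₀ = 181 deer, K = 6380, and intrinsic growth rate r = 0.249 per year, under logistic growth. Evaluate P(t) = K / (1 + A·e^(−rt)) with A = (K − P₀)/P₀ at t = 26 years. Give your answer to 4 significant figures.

≈ 6,060 deer

A = (6380 − 181)/181 = 34.24862
P(26) = 6380 / (1 + 34.24862·e^(−0.249·26)) = 6380 / (1 + 34.24862·0.001543)
= 6380 / 1.05285 ≈ 6059.76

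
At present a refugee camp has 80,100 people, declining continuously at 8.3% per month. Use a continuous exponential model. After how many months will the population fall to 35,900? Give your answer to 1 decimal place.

t ≈ 9.7 months

35900 = 80100 · e^(-0.083·t)
t = ln(35900/80100) / -0.083 = ln(0.44819) / -0.083 = -0.80254 / -0.083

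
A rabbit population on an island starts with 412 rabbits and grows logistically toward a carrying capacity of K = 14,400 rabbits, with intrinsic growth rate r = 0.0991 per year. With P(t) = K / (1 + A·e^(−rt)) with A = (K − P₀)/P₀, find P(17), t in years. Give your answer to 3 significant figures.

≈ 1,970 rabbits

A = (14400 − 412)/412 = 33.95146
P(17) = 14400 / (1 + 33.95146·e^(−0.0991·17)) = 14400 / (1 + 33.95146·0.1855)
= 14400 / 7.298 ≈ 1973.14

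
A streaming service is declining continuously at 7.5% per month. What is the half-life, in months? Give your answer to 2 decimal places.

half-life = ln(2) / |r| = 0.69315 / 0.075

half-life ≈ 9.24 months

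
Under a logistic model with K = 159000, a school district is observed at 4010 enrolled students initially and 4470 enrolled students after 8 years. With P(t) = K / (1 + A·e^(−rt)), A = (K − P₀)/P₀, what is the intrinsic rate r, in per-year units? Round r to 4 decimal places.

A = (159000 − 4010)/4010 = 38.65087
4470 = 159000/(1 + 38.65087·e^(−r·8)) → e^(−8r) = (35.57047 − 1)/38.65087 = 0.894429
r = −ln(0.894429)/8 = 0.11157/8

r ≈ 0.0139 per year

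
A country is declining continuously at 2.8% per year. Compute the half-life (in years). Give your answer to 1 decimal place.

half-life = ln(2) / |r| = 0.69315 / 0.028

half-life ≈ 24.8 years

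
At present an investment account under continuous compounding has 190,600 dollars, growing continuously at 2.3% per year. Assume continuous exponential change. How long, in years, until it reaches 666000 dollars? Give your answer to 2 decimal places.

666000 = 190600 · e^(0.023·t)
t = ln(666000/190600) / 0.023 = ln(3.49423) / 0.023 = 1.25111 / 0.023

t ≈ 54.40 years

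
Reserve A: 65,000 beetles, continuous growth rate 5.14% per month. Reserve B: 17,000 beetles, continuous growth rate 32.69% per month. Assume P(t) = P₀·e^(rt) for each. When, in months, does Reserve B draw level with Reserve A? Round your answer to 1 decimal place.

65000·e^(0.0514t) = 17000·e^(0.3269t)
65000/17000 = e^((0.3269 − 0.0514)t) → ln(3.82353) = 0.2755·t
t = 1.34117 / 0.2755

t ≈ 4.9 months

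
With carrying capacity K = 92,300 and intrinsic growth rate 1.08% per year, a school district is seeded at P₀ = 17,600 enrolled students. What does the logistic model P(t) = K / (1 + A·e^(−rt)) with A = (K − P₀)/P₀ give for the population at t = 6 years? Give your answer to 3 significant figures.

A = (92300 − 17600)/17600 = 4.24432
P(6) = 92300 / (1 + 4.24432·e^(−0.0108·6)) = 92300 / (1 + 4.24432·0.937255)
= 92300 / 4.97801 ≈ 18541.55

≈ 18,500 enrolled students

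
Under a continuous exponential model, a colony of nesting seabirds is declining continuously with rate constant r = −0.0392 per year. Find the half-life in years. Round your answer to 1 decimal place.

half-life = ln(2) / |r| = 0.69315 / 0.0392

half-life ≈ 17.7 years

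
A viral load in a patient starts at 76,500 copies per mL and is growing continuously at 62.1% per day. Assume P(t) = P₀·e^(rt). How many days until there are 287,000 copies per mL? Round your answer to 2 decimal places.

287000 = 76500 · e^(0.621·t)
t = ln(287000/76500) / 0.621 = ln(3.75163) / 0.621 = 1.32219 / 0.621

t ≈ 2.13 days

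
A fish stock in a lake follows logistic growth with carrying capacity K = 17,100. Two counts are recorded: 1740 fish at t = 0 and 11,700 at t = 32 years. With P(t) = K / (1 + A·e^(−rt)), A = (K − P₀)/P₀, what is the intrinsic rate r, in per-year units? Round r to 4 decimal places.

A = (17100 − 1740)/1740 = 8.82759
11700 = 17100/(1 + 8.82759·e^(−r·32)) → e^(−32r) = (1.46154 − 1)/8.82759 = 0.052284
r = −ln(0.052284)/32 = 2.95107/32

r ≈ 0.0922 per year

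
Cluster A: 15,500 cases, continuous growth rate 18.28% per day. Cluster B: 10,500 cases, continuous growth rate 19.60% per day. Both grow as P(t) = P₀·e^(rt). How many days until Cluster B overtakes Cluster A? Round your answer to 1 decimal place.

15500·e^(0.1828t) = 10500·e^(0.196t)
15500/10500 = e^((0.196 − 0.1828)t) → ln(1.47619) = 0.0132·t
t = 0.38946 / 0.0132

t ≈ 29.5 days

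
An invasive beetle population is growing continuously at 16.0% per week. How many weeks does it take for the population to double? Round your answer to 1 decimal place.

doubling time = ln(2) / |r| = 0.69315 / 0.16

doubling time ≈ 4.3 weeks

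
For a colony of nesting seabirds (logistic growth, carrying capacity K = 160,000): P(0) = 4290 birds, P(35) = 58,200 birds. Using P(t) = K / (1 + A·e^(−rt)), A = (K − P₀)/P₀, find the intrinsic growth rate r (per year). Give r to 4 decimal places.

r ≈ 0.0866 per year

A = (160000 − 4290)/4290 = 36.29604
58200 = 160000/(1 + 36.29604·e^(−r·35)) → e^(−35r) = (2.74914 − 1)/36.29604 = 0.048191
r = −ln(0.048191)/35 = 3.03258/35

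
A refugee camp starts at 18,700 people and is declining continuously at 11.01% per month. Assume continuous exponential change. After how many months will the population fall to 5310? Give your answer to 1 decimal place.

t ≈ 11.4 months

5310 = 18700 · e^(-0.1101·t)
t = ln(5310/18700) / -0.1101 = ln(0.28396) / -0.1101 = -1.25893 / -0.1101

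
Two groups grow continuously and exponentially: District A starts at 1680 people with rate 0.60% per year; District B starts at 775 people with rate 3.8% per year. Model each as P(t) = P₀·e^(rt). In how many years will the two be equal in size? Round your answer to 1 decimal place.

t ≈ 24.2 years

1680·e^(0.006t) = 775·e^(0.038t)
1680/775 = e^((0.038 − 0.006)t) → ln(2.16774) = 0.032·t
t = 0.77369 / 0.032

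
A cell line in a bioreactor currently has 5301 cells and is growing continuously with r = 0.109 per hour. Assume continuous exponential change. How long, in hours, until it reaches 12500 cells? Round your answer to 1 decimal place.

t ≈ 7.9 hours

12500 = 5301 · e^(0.109·t)
t = ln(12500/5301) / 0.109 = ln(2.35805) / 0.109 = 0.85783 / 0.109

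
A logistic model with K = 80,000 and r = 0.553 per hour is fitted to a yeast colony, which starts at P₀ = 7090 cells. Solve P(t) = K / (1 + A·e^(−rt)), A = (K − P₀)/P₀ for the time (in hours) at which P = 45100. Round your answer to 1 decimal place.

A = (80000 − 7090)/7090 = 10.2835
45100 = 80000/(1 + 10.2835·e^(−0.553t)) → 1 + 10.2835·e^(−0.553t) = 1.77384
e^(−0.553t) = 0.07525 → t = ln(13.28899)/0.553 = 2.58694/0.553

t ≈ 4.7 hours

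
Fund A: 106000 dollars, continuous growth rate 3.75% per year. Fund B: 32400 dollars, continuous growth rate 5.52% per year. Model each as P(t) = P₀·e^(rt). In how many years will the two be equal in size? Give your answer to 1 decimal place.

t ≈ 67.0 years

106000·e^(0.0375t) = 32400·e^(0.0552t)
106000/32400 = e^((0.0552 − 0.0375)t) → ln(3.2716) = 0.0177·t
t = 1.18528 / 0.0177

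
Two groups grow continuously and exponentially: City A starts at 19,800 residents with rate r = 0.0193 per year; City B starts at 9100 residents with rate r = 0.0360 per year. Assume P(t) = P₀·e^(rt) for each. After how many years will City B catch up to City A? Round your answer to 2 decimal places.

t ≈ 46.55 years

19800·e^(0.0193t) = 9100·e^(0.036t)
19800/9100 = e^((0.036 − 0.0193)t) → ln(2.17582) = 0.0167·t
t = 0.77741 / 0.0167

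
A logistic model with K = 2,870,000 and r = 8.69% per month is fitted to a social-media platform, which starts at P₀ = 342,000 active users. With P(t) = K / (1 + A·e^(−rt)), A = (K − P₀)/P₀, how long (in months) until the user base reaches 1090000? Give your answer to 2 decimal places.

A = (2870000 − 342000)/342000 = 7.39181
1090000 = 2870000/(1 + 7.39181·e^(−0.0869t)) → 1 + 7.39181·e^(−0.0869t) = 2.63303
e^(−0.0869t) = 0.220924 → t = ln(4.52645)/0.0869 = 1.50994/0.0869

t ≈ 17.38 months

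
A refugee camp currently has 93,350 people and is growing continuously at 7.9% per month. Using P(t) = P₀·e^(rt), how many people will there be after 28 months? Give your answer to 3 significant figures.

≈ 853,000 people

P(28) = 93350 · e^(0.079·28) = 93350 · e^(2.212)
= 93350 · 9.13397 ≈ 852655.73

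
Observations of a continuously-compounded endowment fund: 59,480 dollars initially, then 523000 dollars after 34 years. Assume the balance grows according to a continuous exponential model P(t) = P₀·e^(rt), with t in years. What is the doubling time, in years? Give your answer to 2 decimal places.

r = ln(523000/59480) / 34 = ln(8.79287) / 34 ≈ 0.063939 per year
doubling time = ln 2 / |r| = 0.69315 / 0.063939

doubling time ≈ 10.84 years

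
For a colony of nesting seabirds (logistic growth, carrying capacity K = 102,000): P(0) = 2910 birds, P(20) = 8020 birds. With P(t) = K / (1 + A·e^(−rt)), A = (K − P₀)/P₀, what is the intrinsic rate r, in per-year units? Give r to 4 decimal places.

A = (102000 − 2910)/2910 = 34.05155
8020 = 102000/(1 + 34.05155·e^(−r·20)) → e^(−20r) = (12.7182 − 1)/34.05155 = 0.344131
r = −ln(0.344131)/20 = 1.06673/20

r ≈ 0.0533 per year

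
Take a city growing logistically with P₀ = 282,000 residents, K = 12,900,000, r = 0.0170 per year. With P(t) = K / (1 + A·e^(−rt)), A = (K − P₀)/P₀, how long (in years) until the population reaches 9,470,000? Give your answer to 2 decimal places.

A = (12900000 − 282000)/282000 = 44.74468
9470000 = 12900000/(1 + 44.74468·e^(−0.017t)) → 1 + 44.74468·e^(−0.017t) = 1.3622
e^(−0.017t) = 0.008095 → t = ln(123.53706)/0.017 = 4.81654/0.017

t ≈ 283.33 years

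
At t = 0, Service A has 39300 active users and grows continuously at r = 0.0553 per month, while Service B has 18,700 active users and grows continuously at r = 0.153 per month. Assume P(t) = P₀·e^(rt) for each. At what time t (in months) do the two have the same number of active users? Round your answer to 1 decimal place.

39300·e^(0.0553t) = 18700·e^(0.153t)
39300/18700 = e^((0.153 − 0.0553)t) → ln(2.1016) = 0.0977·t
t = 0.7427 / 0.0977

t ≈ 7.6 months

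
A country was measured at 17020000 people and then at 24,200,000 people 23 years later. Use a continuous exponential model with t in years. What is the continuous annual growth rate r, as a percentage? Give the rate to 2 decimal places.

24200000 = 17020000 · e^(r·23)
e^(23r) = 24200000/17020000 = 1.42186
r = ln(1.42186) / 23 = 0.35196 / 23

r ≈ 1.53% per year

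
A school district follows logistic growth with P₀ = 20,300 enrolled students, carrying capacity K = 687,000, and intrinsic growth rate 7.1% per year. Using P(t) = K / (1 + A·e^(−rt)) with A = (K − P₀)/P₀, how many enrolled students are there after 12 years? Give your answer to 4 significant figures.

A = (687000 − 20300)/20300 = 32.84236
P(12) = 687000 / (1 + 32.84236·e^(−0.071·12)) = 687000 / (1 + 32.84236·0.426561)
= 687000 / 15.00927 ≈ 45771.71

≈ 45,770 enrolled students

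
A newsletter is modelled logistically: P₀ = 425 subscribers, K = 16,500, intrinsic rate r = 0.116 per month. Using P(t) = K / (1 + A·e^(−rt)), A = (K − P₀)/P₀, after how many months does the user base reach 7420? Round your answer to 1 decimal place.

t ≈ 29.6 months

A = (16500 − 425)/425 = 37.82353
7420 = 16500/(1 + 37.82353·e^(−0.116t)) → 1 + 37.82353·e^(−0.116t) = 2.22372
e^(−0.116t) = 0.032353 → t = ln(30.90866)/0.116 = 3.43104/0.116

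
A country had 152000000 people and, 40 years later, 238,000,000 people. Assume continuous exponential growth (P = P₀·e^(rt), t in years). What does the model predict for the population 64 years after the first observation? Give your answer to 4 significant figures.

r = ln(238000000/152000000) / 40 ≈ 0.01121 per year
P(64) = 152000000 · e^(0.01121·64) = 152000000 · 2.04915 ≈ 311470541.95

≈ 311,500,000 people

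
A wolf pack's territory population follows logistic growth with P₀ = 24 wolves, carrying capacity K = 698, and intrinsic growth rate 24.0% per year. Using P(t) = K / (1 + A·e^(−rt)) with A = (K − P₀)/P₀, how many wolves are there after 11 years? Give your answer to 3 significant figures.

A = (698 − 24)/24 = 28.08333
P(11) = 698 / (1 + 28.08333·e^(−0.24·11)) = 698 / (1 + 28.08333·0.071361)
= 698 / 3.00406 ≈ 232.35

≈ 232 wolves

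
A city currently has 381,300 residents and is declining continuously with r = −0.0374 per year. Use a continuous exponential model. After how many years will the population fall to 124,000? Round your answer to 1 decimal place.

124000 = 381300 · e^(-0.0374·t)
t = ln(124000/381300) / -0.0374 = ln(0.3252) / -0.0374 = -1.1233 / -0.0374

t ≈ 30.0 years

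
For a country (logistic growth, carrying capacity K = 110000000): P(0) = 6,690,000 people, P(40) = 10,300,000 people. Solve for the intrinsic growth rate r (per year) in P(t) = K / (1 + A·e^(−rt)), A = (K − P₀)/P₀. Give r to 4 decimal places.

r ≈ 0.0117 per year

A = (110000000 − 6690000)/6690000 = 15.44245
10300000 = 110000000/(1 + 15.44245·e^(−r·40)) → e^(−40r) = (10.67961 − 1)/15.44245 = 0.626818
r = −ln(0.626818)/40 = 0.4671/40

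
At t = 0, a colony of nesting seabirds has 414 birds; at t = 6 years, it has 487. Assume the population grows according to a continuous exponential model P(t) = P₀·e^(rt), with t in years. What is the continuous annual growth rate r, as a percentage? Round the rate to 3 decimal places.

r ≈ 2.707% per year

487 = 414 · e^(r·6)
e^(6r) = 487/414 = 1.17633
r = ln(1.17633) / 6 = 0.1624 / 6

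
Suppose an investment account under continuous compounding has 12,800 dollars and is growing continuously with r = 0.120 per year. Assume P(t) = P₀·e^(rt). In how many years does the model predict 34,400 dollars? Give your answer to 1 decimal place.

t ≈ 8.2 years

34400 = 12800 · e^(0.12·t)
t = ln(34400/12800) / 0.12 = ln(2.6875) / 0.12 = 0.98861 / 0.12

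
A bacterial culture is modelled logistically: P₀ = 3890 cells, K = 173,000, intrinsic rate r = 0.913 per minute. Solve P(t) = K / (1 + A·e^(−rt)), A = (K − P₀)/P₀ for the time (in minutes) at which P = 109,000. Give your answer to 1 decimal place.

t ≈ 4.7 minutes

A = (173000 − 3890)/3890 = 43.47301
109000 = 173000/(1 + 43.47301·e^(−0.913t)) → 1 + 43.47301·e^(−0.913t) = 1.58716
e^(−0.913t) = 0.013506 → t = ln(74.03997)/0.913 = 4.30461/0.913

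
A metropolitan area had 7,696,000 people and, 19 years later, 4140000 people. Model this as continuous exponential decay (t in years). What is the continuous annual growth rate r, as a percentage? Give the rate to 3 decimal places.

4140000 = 7696000 · e^(r·19)
e^(19r) = 4140000/7696000 = 0.53794
r = ln(0.53794) / 19 = -0.62 / 19

r ≈ -3.263% per year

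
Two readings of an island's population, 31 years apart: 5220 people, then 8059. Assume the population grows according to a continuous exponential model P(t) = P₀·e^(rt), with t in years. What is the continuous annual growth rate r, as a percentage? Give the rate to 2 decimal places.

r ≈ 1.40% per year

8059 = 5220 · e^(r·31)
e^(31r) = 8059/5220 = 1.54387
r = ln(1.54387) / 31 = 0.43429 / 31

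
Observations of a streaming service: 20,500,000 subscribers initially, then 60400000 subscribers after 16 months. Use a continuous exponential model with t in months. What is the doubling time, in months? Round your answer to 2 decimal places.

doubling time ≈ 10.26 months

r = ln(60400000/20500000) / 16 = ln(2.94634) / 16 ≈ 0.067535 per month
doubling time = ln 2 / |r| = 0.69315 / 0.067535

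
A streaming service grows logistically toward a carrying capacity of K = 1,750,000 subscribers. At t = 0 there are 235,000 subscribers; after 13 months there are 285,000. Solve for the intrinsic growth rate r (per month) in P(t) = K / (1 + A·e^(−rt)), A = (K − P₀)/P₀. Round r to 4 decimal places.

r ≈ 0.0174 per month

A = (1750000 − 235000)/235000 = 6.44681
285000 = 1750000/(1 + 6.44681·e^(−r·13)) → e^(−13r) = (6.14035 − 1)/6.44681 = 0.797348
r = −ln(0.797348)/13 = 0.22646/13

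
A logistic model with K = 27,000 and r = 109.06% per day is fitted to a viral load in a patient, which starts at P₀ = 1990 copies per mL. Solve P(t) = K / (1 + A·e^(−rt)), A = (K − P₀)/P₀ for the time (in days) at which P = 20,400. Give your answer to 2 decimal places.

A = (27000 − 1990)/1990 = 12.56784
20400 = 27000/(1 + 12.56784·e^(−1.0906t)) → 1 + 12.56784·e^(−1.0906t) = 1.32353
e^(−1.0906t) = 0.025743 → t = ln(38.84605)/1.0906 = 3.65961/1.0906

t ≈ 3.36 days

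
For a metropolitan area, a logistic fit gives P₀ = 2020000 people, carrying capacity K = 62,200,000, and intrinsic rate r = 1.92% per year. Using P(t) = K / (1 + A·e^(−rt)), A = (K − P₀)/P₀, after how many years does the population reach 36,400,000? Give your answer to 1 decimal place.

A = (62200000 − 2020000)/2020000 = 29.79208
36400000 = 62200000/(1 + 29.79208·e^(−0.0192t)) → 1 + 29.79208·e^(−0.0192t) = 1.70879
e^(−0.0192t) = 0.023791 → t = ln(42.03224)/0.0192 = 3.73844/0.0192

t ≈ 194.7 years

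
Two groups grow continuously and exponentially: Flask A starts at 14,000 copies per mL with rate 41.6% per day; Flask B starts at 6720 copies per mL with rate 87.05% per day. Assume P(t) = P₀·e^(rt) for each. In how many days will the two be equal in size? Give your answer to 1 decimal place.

14000·e^(0.416t) = 6720·e^(0.8705t)
14000/6720 = e^((0.8705 − 0.416)t) → ln(2.08333) = 0.4545·t
t = 0.73397 / 0.4545

t ≈ 1.6 days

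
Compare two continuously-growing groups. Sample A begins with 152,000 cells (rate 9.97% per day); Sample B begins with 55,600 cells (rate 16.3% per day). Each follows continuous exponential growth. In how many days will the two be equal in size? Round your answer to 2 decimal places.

152000·e^(0.0997t) = 55600·e^(0.163t)
152000/55600 = e^((0.163 − 0.0997)t) → ln(2.73381) = 0.0633·t
t = 1.0057 / 0.0633

t ≈ 15.89 days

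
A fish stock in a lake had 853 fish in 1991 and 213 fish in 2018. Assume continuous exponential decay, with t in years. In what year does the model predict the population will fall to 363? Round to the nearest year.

year 2008

r = ln(213/853) / 27 = -1.38747/27 ≈ -0.051388 per year
t = ln(363/853) / r = -0.85436/-0.051388 ≈ 16.63 years after 1991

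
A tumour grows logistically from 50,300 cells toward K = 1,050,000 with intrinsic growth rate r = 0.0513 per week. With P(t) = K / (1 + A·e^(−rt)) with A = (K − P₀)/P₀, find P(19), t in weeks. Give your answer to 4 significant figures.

A = (1050000 − 50300)/50300 = 19.87475
P(19) = 1050000 / (1 + 19.87475·e^(−0.0513·19)) = 1050000 / (1 + 19.87475·0.377306)
= 1050000 / 8.49885 ≈ 123546.07

≈ 123,500 cells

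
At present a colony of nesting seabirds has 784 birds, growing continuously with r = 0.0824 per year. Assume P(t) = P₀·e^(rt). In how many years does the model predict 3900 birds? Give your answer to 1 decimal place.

t ≈ 19.5 years

3900 = 784 · e^(0.0824·t)
t = ln(3900/784) / 0.0824 = ln(4.97449) / 0.0824 = 1.60432 / 0.0824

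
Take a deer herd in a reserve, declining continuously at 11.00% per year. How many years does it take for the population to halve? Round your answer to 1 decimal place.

half-life = ln(2) / |r| = 0.69315 / 0.11

half-life ≈ 6.3 years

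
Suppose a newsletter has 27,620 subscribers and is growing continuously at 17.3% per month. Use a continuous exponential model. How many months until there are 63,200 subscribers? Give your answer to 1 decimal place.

63200 = 27620 · e^(0.173·t)
t = ln(63200/27620) / 0.173 = ln(2.2882) / 0.173 = 0.82776 / 0.173

t ≈ 4.8 months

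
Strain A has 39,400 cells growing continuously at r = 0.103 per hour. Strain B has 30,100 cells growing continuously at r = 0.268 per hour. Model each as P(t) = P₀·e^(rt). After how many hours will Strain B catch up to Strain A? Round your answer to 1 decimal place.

39400·e^(0.103t) = 30100·e^(0.268t)
39400/30100 = e^((0.268 − 0.103)t) → ln(1.30897) = 0.165·t
t = 0.26924 / 0.165

t ≈ 1.6 hours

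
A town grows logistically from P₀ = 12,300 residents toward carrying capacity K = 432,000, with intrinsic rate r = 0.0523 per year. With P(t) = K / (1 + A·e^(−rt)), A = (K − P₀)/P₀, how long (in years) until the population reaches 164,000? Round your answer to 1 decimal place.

A = (432000 − 12300)/12300 = 34.12195
164000 = 432000/(1 + 34.12195·e^(−0.0523t)) → 1 + 34.12195·e^(−0.0523t) = 2.63415
e^(−0.0523t) = 0.047891 → t = ln(20.8806)/0.0523 = 3.03882/0.0523

t ≈ 58.1 years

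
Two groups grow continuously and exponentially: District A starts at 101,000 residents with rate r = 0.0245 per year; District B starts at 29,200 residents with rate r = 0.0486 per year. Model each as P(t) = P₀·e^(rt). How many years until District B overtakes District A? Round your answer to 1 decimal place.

t ≈ 51.5 years

101000·e^(0.0245t) = 29200·e^(0.0486t)
101000/29200 = e^((0.0486 − 0.0245)t) → ln(3.4589) = 0.0241·t
t = 1.24095 / 0.0241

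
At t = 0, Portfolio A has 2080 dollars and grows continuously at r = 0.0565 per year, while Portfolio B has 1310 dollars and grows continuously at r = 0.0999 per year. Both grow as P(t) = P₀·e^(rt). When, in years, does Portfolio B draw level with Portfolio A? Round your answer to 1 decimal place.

2080·e^(0.0565t) = 1310·e^(0.0999t)
2080/1310 = e^((0.0999 − 0.0565)t) → ln(1.58779) = 0.0434·t
t = 0.46234 / 0.0434

t ≈ 10.7 years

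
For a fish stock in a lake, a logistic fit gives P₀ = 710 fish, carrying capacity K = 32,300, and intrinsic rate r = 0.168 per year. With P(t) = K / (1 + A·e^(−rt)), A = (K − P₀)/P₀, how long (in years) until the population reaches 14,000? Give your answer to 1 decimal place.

A = (32300 − 710)/710 = 44.49296
14000 = 32300/(1 + 44.49296·e^(−0.168t)) → 1 + 44.49296·e^(−0.168t) = 2.30714
e^(−0.168t) = 0.029379 → t = ln(34.03833)/0.168 = 3.52749/0.168

t ≈ 21.0 years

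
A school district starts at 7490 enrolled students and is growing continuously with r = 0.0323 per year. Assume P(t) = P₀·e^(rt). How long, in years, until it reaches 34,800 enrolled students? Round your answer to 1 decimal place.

t ≈ 47.6 years

34800 = 7490 · e^(0.0323·t)
t = ln(34800/7490) / 0.0323 = ln(4.64619) / 0.0323 = 1.53605 / 0.0323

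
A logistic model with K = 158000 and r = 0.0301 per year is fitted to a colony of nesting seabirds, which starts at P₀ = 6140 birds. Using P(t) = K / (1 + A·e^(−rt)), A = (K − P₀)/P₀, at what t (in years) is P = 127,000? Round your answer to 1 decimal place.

t ≈ 153.4 years

A = (158000 − 6140)/6140 = 24.7329
127000 = 158000/(1 + 24.7329·e^(−0.0301t)) → 1 + 24.7329·e^(−0.0301t) = 1.24409
e^(−0.0301t) = 0.009869 → t = ln(101.3251)/0.0301 = 4.61833/0.0301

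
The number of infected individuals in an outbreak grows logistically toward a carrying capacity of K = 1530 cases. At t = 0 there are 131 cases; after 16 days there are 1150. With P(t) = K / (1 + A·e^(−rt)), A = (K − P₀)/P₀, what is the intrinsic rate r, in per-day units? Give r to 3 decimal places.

r ≈ 0.217 per day

A = (1530 − 131)/131 = 10.67939
1150 = 1530/(1 + 10.67939·e^(−r·16)) → e^(−16r) = (1.33043 − 1)/10.67939 = 0.030941
r = −ln(0.030941)/16 = 3.47566/16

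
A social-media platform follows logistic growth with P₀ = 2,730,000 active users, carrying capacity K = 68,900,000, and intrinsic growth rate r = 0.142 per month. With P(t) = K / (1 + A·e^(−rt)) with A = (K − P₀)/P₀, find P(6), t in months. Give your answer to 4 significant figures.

A = (68900000 − 2730000)/2730000 = 24.2381
P(6) = 68900000 / (1 + 24.2381·e^(−0.142·6)) = 68900000 / (1 + 24.2381·0.426561)
= 68900000 / 11.33903 ≈ 6076360.14

≈ 6,076,000 active users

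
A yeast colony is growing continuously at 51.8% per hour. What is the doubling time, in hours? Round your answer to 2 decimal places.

doubling time ≈ 1.34 hours

doubling time = ln(2) / |r| = 0.69315 / 0.518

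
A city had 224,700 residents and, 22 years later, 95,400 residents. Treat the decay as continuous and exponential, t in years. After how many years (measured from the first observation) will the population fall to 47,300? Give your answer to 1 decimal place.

t ≈ 40.0 years

r = ln(95400/224700) / 22 ≈ -0.03894 per year
t = ln(47300/224700) / r = -1.55826 / -0.03894 ≈ 40.016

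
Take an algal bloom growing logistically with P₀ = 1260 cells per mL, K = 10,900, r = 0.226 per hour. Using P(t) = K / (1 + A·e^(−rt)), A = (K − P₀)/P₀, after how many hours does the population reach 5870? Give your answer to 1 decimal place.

A = (10900 − 1260)/1260 = 7.65079
5870 = 10900/(1 + 7.65079·e^(−0.226t)) → 1 + 7.65079·e^(−0.226t) = 1.8569
e^(−0.226t) = 0.112001 → t = ln(8.92846)/0.226 = 2.18924/0.226

t ≈ 9.7 hours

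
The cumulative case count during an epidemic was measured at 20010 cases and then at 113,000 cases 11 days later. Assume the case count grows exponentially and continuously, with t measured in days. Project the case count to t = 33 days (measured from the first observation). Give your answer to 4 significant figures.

r = ln(113000/20010) / 11 ≈ 0.157378 per day
P(33) = 20010 · e^(0.157378·33) = 20010 · 180.09185 ≈ 3603637.96

≈ 3,604,000 cases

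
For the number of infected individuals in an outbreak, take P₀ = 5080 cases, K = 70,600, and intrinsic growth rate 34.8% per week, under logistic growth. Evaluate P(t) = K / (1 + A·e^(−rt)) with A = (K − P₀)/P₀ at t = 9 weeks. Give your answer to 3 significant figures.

≈ 45,200 cases

A = (70600 − 5080)/5080 = 12.89764
P(9) = 70600 / (1 + 12.89764·e^(−0.348·9)) = 70600 / (1 + 12.89764·0.04363)
= 70600 / 1.56273 ≈ 45177.36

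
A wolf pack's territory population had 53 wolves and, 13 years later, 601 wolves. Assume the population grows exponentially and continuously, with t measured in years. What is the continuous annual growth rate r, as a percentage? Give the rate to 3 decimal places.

r ≈ 18.679% per year

601 = 53 · e^(r·13)
e^(13r) = 601/53 = 11.33962
r = ln(11.33962) / 13 = 2.4283 / 13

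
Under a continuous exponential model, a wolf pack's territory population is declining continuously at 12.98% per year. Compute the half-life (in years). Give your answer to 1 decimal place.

half-life ≈ 5.3 years

half-life = ln(2) / |r| = 0.69315 / 0.1298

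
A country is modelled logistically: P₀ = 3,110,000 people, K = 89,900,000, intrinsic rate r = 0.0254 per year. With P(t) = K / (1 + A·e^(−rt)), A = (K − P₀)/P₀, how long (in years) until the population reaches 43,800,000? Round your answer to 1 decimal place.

A = (89900000 − 3110000)/3110000 = 27.90675
43800000 = 89900000/(1 + 27.90675·e^(−0.0254t)) → 1 + 27.90675·e^(−0.0254t) = 2.05251
e^(−0.0254t) = 0.037715 → t = ln(26.51444)/0.0254 = 3.27769/0.0254

t ≈ 129.0 years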